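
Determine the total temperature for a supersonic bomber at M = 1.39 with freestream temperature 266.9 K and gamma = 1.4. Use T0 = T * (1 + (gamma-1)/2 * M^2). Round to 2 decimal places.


Step 1: (gamma-1)/2 = 0.2
Step 2: M^2 = 1.9321
Step 3: 1 + 0.2 * 1.9321 = 1.38642
Step 4: T0 = 266.9 * 1.38642 = 370.04 K

370.04


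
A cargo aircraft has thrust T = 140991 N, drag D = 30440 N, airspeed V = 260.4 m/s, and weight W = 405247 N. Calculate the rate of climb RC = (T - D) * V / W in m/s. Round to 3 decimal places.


Step 1: Excess thrust = T - D = 140991 - 30440 = 110551 N
Step 2: Excess power = 110551 * 260.4 = 28787480.4 W
Step 3: RC = 28787480.4 / 405247 = 71.037 m/s

71.037


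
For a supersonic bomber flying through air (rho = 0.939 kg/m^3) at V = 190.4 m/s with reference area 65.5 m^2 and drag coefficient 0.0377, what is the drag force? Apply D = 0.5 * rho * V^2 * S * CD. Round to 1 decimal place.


Step 1: Dynamic pressure q = 0.5 * 0.939 * 190.4^2 = 17020.3891 Pa
Step 2: Drag D = q * S * CD = 17020.3891 * 65.5 * 0.0377
Step 3: D = 42029.3 N

42029.3


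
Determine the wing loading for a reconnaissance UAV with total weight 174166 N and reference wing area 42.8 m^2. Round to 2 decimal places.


Step 1: Wing loading = W / S = 174166 / 42.8
Step 2: Wing loading = 4069.30 N/m^2

4069.30


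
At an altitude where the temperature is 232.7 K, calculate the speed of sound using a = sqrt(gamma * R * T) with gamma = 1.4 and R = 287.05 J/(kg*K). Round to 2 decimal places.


Step 1: gamma * R * T = 1.4 * 287.05 * 232.7 = 93515.149
Step 2: a = sqrt(93515.149) = 305.80 m/s

305.80


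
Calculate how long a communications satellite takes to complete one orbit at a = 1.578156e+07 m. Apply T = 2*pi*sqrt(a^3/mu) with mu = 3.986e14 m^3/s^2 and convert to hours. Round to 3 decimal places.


Step 1: a^3 / mu = 3.930518e+21 / 3.986e14 = 9.860808e+06
Step 2: sqrt(9.860808e+06) = 3140.1923 s
Step 3: T = 2*pi * 3140.1923 = 19730.41 s
Step 4: T in hours = 19730.41 / 3600 = 5.481 hours

5.481


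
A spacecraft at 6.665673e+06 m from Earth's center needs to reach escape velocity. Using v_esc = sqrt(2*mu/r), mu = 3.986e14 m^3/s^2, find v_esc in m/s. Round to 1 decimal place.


Step 1: 2*mu/r = 2 * 3.986e14 / 6.665673e+06 = 119597826.056
Step 2: v_esc = sqrt(119597826.056) = 10936.1 m/s

10936.1


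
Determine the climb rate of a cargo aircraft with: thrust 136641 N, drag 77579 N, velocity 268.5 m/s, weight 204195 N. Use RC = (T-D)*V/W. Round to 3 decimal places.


Step 1: Excess thrust = T - D = 136641 - 77579 = 59062 N
Step 2: Excess power = 59062 * 268.5 = 15858147.0 W
Step 3: RC = 15858147.0 / 204195 = 77.662 m/s

77.662


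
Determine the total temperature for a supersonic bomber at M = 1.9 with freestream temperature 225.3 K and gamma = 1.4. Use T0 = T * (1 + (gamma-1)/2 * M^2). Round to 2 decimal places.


Step 1: (gamma-1)/2 = 0.2
Step 2: M^2 = 3.61
Step 3: 1 + 0.2 * 3.61 = 1.722
Step 4: T0 = 225.3 * 1.722 = 387.97 K

387.97


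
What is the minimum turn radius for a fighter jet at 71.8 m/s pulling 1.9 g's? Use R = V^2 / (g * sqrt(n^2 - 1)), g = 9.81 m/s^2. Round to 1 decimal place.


Step 1: V^2 = 71.8^2 = 5155.24
Step 2: n^2 - 1 = 1.9^2 - 1 = 2.61
Step 3: sqrt(2.61) = 1.615549
Step 4: R = 5155.24 / (9.81 * 1.615549) = 325.3 m

325.3


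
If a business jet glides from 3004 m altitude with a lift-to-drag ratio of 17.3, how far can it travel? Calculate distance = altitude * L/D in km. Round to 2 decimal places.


Step 1: Glide distance = altitude * L/D = 3004 * 17.3 = 51969.2 m
Step 2: Convert to km: 51969.2 / 1000 = 51.97 km

51.97


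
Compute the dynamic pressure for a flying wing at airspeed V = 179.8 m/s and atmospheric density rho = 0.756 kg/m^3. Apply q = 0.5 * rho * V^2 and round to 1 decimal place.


Step 1: V^2 = 179.8^2 = 32328.04
Step 2: q = 0.5 * 0.756 * 32328.04
Step 3: q = 12220.0 Pa

12220.0


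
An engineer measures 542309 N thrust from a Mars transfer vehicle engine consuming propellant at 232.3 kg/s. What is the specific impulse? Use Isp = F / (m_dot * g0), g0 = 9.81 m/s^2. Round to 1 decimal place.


Step 1: m_dot * g0 = 232.3 * 9.81 = 2278.86
Step 2: Isp = 542309 / 2278.86 = 238.0 s

238.0


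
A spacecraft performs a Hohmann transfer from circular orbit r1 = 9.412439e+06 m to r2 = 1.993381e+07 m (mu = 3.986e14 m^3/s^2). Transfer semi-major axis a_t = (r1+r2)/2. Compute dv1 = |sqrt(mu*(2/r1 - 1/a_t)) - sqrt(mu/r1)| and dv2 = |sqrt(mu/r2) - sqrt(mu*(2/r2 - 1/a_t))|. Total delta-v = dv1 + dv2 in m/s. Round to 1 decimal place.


Step 1: Transfer semi-major axis a_t = (9.412439e+06 + 1.993381e+07) / 2 = 1.467312e+07 m
Step 2: v1 (circular at r1) = sqrt(mu/r1) = 6507.55 m/s
Step 3: v_t1 = sqrt(mu*(2/r1 - 1/a_t)) = 7584.93 m/s
Step 4: dv1 = |7584.93 - 6507.55| = 1077.38 m/s
Step 5: v2 (circular at r2) = 4471.71 m/s, v_t2 = 3581.49 m/s
Step 6: dv2 = |4471.71 - 3581.49| = 890.22 m/s
Step 7: Total delta-v = 1077.38 + 890.22 = 1967.6 m/s

1967.6


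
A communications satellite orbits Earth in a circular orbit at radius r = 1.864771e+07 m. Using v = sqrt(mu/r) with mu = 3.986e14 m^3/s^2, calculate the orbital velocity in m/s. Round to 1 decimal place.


Step 1: mu / r = 3.986e14 / 1.864771e+07 = 21375278.7876
Step 2: v = sqrt(21375278.7876) = 4623.3 m/s

4623.3


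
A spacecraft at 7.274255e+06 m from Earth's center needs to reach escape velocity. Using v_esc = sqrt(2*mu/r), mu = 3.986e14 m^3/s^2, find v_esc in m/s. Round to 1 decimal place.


Step 1: 2*mu/r = 2 * 3.986e14 / 7.274255e+06 = 109591978.8349
Step 2: v_esc = sqrt(109591978.8349) = 10468.6 m/s

10468.6


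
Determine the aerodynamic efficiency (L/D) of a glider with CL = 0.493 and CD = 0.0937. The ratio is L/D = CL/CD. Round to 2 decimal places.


Step 1: L/D = CL / CD = 0.493 / 0.0937
Step 2: L/D = 5.26

5.26


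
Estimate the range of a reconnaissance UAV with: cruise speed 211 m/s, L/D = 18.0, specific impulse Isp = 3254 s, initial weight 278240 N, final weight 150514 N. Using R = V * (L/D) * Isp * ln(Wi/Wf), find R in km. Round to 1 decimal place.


Step 1: Coefficient = V * (L/D) * Isp = 211 * 18.0 * 3254 = 12358692.0 m
Step 2: Wi/Wf = 278240 / 150514 = 1.848599
Step 3: ln(1.848599) = 0.614428
Step 4: R = 12358692.0 * 0.614428 = 7593525.8 m = 7593.5 km

7593.5


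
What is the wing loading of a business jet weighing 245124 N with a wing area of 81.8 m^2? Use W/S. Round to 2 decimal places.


Step 1: Wing loading = W / S = 245124 / 81.8
Step 2: Wing loading = 2996.63 N/m^2

2996.63


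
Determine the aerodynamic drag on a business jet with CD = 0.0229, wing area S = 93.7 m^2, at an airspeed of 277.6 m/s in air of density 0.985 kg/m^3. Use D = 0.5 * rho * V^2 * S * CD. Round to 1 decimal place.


Step 1: Dynamic pressure q = 0.5 * 0.985 * 277.6^2 = 37952.9168 Pa
Step 2: Drag D = q * S * CD = 37952.9168 * 93.7 * 0.0229
Step 3: D = 81436.7 N

81436.7


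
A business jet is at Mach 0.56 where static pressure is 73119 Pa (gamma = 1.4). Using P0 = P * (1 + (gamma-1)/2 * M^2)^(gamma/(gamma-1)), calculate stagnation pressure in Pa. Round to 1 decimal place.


Step 1: (gamma-1)/2 * M^2 = 0.2 * 0.3136 = 0.06272
Step 2: 1 + 0.06272 = 1.06272
Step 3: Exponent gamma/(gamma-1) = 3.5
Step 4: P0 = 73119 * 1.06272^3.5 = 90468.3 Pa

90468.3


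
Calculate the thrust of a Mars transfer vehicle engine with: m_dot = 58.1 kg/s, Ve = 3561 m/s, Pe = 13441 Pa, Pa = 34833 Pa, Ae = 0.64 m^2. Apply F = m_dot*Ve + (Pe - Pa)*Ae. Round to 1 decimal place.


Step 1: Momentum thrust = m_dot * Ve = 58.1 * 3561 = 206894.1 N
Step 2: Pressure thrust = (Pe - Pa) * Ae = (13441 - 34833) * 0.64 = -13690.88 N
Step 3: Total thrust F = 206894.1 + -13690.88 = 193203.2 N

193203.2


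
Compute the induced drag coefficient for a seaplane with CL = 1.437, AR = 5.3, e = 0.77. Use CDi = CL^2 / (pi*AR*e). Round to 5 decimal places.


Step 1: CL^2 = 1.437^2 = 2.064969
Step 2: pi * AR * e = 3.14159 * 5.3 * 0.77 = 12.82084
Step 3: CDi = 2.064969 / 12.82084 = 0.16106

0.16106


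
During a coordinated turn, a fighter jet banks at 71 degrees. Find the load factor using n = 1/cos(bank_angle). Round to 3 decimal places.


Step 1: Convert 71 degrees to radians = 1.239184
Step 2: cos(71 deg) = 0.325568
Step 3: n = 1 / 0.325568 = 3.072

3.072


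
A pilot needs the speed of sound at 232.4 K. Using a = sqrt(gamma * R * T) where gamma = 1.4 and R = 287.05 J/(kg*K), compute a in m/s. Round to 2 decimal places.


Step 1: gamma * R * T = 1.4 * 287.05 * 232.4 = 93394.588
Step 2: a = sqrt(93394.588) = 305.61 m/s

305.61


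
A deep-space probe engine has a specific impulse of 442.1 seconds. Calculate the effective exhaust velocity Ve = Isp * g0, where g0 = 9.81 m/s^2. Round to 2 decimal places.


Step 1: Ve = Isp * g0 = 442.1 * 9.81
Step 2: Ve = 4337.00 m/s

4337.00


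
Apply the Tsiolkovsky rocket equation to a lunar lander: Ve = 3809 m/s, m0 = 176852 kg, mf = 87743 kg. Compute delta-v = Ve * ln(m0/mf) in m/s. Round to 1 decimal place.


Step 1: Mass ratio m0/mf = 176852 / 87743 = 2.015568
Step 2: ln(2.015568) = 0.700901
Step 3: delta-v = 3809 * 0.700901 = 2669.7 m/s

2669.7


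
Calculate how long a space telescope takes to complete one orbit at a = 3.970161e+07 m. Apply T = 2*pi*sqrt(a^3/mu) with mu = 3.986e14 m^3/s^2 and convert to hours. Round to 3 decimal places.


Step 1: a^3 / mu = 6.257839e+22 / 3.986e14 = 1.569954e+08
Step 2: sqrt(1.569954e+08) = 12529.7825 s
Step 3: T = 2*pi * 12529.7825 = 78726.95 s
Step 4: T in hours = 78726.95 / 3600 = 21.869 hours

21.869


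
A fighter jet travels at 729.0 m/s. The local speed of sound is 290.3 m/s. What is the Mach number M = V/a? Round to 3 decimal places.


Step 1: M = V / a = 729.0 / 290.3
Step 2: M = 2.511

2.511


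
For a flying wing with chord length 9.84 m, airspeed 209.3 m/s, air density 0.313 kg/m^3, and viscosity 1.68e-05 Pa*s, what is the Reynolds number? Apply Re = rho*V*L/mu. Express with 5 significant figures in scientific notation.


Step 1: Numerator = rho * V * L = 0.313 * 209.3 * 9.84 = 644.627256
Step 2: Re = 644.627256 / 1.68e-05
Step 3: Re = 3.8371e+07

3.8371e+07


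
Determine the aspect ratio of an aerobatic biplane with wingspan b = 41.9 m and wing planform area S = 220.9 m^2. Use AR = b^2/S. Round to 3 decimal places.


Step 1: b^2 = 41.9^2 = 1755.61
Step 2: AR = 1755.61 / 220.9 = 7.948

7.948


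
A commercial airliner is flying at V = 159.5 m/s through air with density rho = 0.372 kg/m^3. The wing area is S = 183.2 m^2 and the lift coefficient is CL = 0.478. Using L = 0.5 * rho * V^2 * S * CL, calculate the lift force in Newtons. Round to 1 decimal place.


Step 1: Calculate dynamic pressure q = 0.5 * 0.372 * 159.5^2 = 0.5 * 0.372 * 25440.25 = 4731.8865 Pa
Step 2: Multiply by wing area and lift coefficient: L = 4731.8865 * 183.2 * 0.478
Step 3: L = 866881.6068 * 0.478 = 414369.4 N

414369.4


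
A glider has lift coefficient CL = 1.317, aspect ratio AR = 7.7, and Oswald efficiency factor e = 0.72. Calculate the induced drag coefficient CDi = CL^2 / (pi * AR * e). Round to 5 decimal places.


Step 1: CL^2 = 1.317^2 = 1.734489
Step 2: pi * AR * e = 3.14159 * 7.7 * 0.72 = 17.41699
Step 3: CDi = 1.734489 / 17.41699 = 0.09959

0.09959


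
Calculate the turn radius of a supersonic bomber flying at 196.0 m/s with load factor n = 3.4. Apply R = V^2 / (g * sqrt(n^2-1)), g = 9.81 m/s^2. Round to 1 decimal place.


Step 1: V^2 = 196.0^2 = 38416.0
Step 2: n^2 - 1 = 3.4^2 - 1 = 10.56
Step 3: sqrt(10.56) = 3.249615
Step 4: R = 38416.0 / (9.81 * 3.249615) = 1205.1 m

1205.1


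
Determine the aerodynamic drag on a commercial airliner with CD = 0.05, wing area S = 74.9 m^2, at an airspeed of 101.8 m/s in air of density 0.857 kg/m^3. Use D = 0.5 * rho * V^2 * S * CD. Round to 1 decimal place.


Step 1: Dynamic pressure q = 0.5 * 0.857 * 101.8^2 = 4440.6483 Pa
Step 2: Drag D = q * S * CD = 4440.6483 * 74.9 * 0.05
Step 3: D = 16630.2 N

16630.2


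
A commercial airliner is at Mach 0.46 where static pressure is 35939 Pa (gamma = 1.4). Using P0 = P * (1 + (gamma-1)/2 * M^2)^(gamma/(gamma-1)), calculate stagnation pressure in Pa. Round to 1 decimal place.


Step 1: (gamma-1)/2 * M^2 = 0.2 * 0.2116 = 0.04232
Step 2: 1 + 0.04232 = 1.04232
Step 3: Exponent gamma/(gamma-1) = 3.5
Step 4: P0 = 35939 * 1.04232^3.5 = 41549.9 Pa

41549.9


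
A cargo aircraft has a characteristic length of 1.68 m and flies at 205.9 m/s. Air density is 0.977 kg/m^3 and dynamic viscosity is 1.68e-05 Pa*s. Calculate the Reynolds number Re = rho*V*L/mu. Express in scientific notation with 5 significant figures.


Step 1: Numerator = rho * V * L = 0.977 * 205.9 * 1.68 = 337.956024
Step 2: Re = 337.956024 / 1.68e-05
Step 3: Re = 2.0116e+07

2.0116e+07


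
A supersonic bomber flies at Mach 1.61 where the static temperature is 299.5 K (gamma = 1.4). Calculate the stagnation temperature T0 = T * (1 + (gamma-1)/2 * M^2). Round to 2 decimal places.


Step 1: (gamma-1)/2 = 0.2
Step 2: M^2 = 2.5921
Step 3: 1 + 0.2 * 2.5921 = 1.51842
Step 4: T0 = 299.5 * 1.51842 = 454.77 K

454.77


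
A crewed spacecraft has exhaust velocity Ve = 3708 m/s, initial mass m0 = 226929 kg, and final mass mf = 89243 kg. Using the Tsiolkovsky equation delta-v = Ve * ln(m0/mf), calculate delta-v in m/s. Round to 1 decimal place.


Step 1: Mass ratio m0/mf = 226929 / 89243 = 2.542821
Step 2: ln(2.542821) = 0.933274
Step 3: delta-v = 3708 * 0.933274 = 3460.6 m/s

3460.6


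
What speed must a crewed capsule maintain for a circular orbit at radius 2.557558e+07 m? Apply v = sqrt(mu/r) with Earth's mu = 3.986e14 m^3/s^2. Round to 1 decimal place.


Step 1: mu / r = 3.986e14 / 2.557558e+07 = 15585179.2999
Step 2: v = sqrt(15585179.2999) = 3947.8 m/s

3947.8


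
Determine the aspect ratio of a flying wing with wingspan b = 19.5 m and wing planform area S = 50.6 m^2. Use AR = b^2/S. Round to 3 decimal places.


Step 1: b^2 = 19.5^2 = 380.25
Step 2: AR = 380.25 / 50.6 = 7.515

7.515


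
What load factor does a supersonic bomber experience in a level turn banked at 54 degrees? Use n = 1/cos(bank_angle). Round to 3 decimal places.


Step 1: Convert 54 degrees to radians = 0.942478
Step 2: cos(54 deg) = 0.587785
Step 3: n = 1 / 0.587785 = 1.701

1.701


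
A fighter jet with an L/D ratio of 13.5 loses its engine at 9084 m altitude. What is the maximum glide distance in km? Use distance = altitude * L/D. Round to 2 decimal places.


Step 1: Glide distance = altitude * L/D = 9084 * 13.5 = 122634.0 m
Step 2: Convert to km: 122634.0 / 1000 = 122.63 km

122.63


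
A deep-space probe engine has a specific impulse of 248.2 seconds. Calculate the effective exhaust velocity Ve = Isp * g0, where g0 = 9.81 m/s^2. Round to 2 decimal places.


Step 1: Ve = Isp * g0 = 248.2 * 9.81
Step 2: Ve = 2434.84 m/s

2434.84


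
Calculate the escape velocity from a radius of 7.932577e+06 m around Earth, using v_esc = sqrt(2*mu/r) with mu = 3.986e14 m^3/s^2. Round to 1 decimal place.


Step 1: 2*mu/r = 2 * 3.986e14 / 7.932577e+06 = 100496975.9512
Step 2: v_esc = sqrt(100496975.9512) = 10024.8 m/s

10024.8


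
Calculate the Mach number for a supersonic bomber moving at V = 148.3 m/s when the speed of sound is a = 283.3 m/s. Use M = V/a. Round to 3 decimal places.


Step 1: M = V / a = 148.3 / 283.3
Step 2: M = 0.523

0.523


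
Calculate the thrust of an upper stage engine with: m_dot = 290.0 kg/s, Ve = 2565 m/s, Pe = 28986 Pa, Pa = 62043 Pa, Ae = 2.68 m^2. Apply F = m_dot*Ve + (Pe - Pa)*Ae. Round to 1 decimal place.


Step 1: Momentum thrust = m_dot * Ve = 290.0 * 2565 = 743850.0 N
Step 2: Pressure thrust = (Pe - Pa) * Ae = (28986 - 62043) * 2.68 = -88592.76 N
Step 3: Total thrust F = 743850.0 + -88592.76 = 655257.2 N

655257.2


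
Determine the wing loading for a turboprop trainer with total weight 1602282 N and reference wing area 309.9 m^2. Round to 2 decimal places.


Step 1: Wing loading = W / S = 1602282 / 309.9
Step 2: Wing loading = 5170.32 N/m^2

5170.32


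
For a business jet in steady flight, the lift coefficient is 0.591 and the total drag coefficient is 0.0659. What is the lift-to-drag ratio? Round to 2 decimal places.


Step 1: L/D = CL / CD = 0.591 / 0.0659
Step 2: L/D = 8.97

8.97


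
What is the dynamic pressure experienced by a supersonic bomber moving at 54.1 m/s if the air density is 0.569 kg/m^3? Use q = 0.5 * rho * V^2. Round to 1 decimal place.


Step 1: V^2 = 54.1^2 = 2926.81
Step 2: q = 0.5 * 0.569 * 2926.81
Step 3: q = 832.7 Pa

832.7


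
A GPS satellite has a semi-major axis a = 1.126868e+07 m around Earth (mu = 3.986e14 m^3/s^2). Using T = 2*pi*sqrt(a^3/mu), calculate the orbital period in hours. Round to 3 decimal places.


Step 1: a^3 / mu = 1.430932e+21 / 3.986e14 = 3.589896e+06
Step 2: sqrt(3.589896e+06) = 1894.702 s
Step 3: T = 2*pi * 1894.702 = 11904.76 s
Step 4: T in hours = 11904.76 / 3600 = 3.307 hours

3.307


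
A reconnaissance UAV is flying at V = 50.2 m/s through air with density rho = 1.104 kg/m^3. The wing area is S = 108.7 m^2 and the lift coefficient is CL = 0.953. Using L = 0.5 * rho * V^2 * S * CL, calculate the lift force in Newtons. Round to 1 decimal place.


Step 1: Calculate dynamic pressure q = 0.5 * 1.104 * 50.2^2 = 0.5 * 1.104 * 2520.04 = 1391.0621 Pa
Step 2: Multiply by wing area and lift coefficient: L = 1391.0621 * 108.7 * 0.953
Step 3: L = 151208.4481 * 0.953 = 144101.7 N

144101.7


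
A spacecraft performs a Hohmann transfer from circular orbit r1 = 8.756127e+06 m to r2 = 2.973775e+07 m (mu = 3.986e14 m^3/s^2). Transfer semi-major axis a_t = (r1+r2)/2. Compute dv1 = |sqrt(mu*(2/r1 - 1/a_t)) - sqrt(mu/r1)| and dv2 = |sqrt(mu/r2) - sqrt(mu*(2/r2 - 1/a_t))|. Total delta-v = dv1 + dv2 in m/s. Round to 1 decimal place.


Step 1: Transfer semi-major axis a_t = (8.756127e+06 + 2.973775e+07) / 2 = 1.924694e+07 m
Step 2: v1 (circular at r1) = sqrt(mu/r1) = 6747.03 m/s
Step 3: v_t1 = sqrt(mu*(2/r1 - 1/a_t)) = 8386.6 m/s
Step 4: dv1 = |8386.6 - 6747.03| = 1639.57 m/s
Step 5: v2 (circular at r2) = 3661.13 m/s, v_t2 = 2469.39 m/s
Step 6: dv2 = |3661.13 - 2469.39| = 1191.73 m/s
Step 7: Total delta-v = 1639.57 + 1191.73 = 2831.3 m/s

2831.3


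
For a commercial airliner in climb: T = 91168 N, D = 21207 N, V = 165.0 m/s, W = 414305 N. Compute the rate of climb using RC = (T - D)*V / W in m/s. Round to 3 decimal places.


Step 1: Excess thrust = T - D = 91168 - 21207 = 69961 N
Step 2: Excess power = 69961 * 165.0 = 11543565.0 W
Step 3: RC = 11543565.0 / 414305 = 27.862 m/s

27.862


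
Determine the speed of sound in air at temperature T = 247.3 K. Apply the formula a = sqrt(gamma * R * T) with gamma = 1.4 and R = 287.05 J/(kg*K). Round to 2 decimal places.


Step 1: gamma * R * T = 1.4 * 287.05 * 247.3 = 99382.451
Step 2: a = sqrt(99382.451) = 315.25 m/s

315.25


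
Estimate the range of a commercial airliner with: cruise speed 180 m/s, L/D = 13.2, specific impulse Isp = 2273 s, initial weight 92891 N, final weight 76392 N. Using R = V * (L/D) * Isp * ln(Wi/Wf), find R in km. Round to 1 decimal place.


Step 1: Coefficient = V * (L/D) * Isp = 180 * 13.2 * 2273 = 5400648.0 m
Step 2: Wi/Wf = 92891 / 76392 = 1.215978
Step 3: ln(1.215978) = 0.195549
Step 4: R = 5400648.0 * 0.195549 = 1056090.1 m = 1056.1 km

1056.1


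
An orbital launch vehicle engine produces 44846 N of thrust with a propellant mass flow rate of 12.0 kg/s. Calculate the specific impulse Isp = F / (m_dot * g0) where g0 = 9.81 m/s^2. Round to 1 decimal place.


Step 1: m_dot * g0 = 12.0 * 9.81 = 117.72
Step 2: Isp = 44846 / 117.72 = 381.0 s

381.0


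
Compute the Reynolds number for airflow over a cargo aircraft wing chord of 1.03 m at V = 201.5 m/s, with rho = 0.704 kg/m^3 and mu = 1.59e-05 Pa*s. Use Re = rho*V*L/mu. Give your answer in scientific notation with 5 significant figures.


Step 1: Numerator = rho * V * L = 0.704 * 201.5 * 1.03 = 146.11168
Step 2: Re = 146.11168 / 1.59e-05
Step 3: Re = 9.1894e+06

9.1894e+06


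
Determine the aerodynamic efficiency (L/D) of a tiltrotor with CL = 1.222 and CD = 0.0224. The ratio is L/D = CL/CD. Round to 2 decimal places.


Step 1: L/D = CL / CD = 1.222 / 0.0224
Step 2: L/D = 54.55

54.55


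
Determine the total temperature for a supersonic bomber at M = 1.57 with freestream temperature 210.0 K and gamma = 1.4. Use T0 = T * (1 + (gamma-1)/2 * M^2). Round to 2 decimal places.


Step 1: (gamma-1)/2 = 0.2
Step 2: M^2 = 2.4649
Step 3: 1 + 0.2 * 2.4649 = 1.49298
Step 4: T0 = 210.0 * 1.49298 = 313.53 K

313.53


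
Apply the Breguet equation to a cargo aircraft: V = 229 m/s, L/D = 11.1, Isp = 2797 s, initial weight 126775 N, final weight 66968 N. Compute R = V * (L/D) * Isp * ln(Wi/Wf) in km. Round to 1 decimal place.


Step 1: Coefficient = V * (L/D) * Isp = 229 * 11.1 * 2797 = 7109694.3 m
Step 2: Wi/Wf = 126775 / 66968 = 1.893068
Step 3: ln(1.893068) = 0.638199
Step 4: R = 7109694.3 * 0.638199 = 4537399.6 m = 4537.4 km

4537.4


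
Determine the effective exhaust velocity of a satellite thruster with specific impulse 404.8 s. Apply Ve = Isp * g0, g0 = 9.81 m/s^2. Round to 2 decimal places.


Step 1: Ve = Isp * g0 = 404.8 * 9.81
Step 2: Ve = 3971.09 m/s

3971.09


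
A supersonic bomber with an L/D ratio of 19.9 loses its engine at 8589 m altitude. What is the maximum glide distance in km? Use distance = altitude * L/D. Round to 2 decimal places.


Step 1: Glide distance = altitude * L/D = 8589 * 19.9 = 170921.1 m
Step 2: Convert to km: 170921.1 / 1000 = 170.92 km

170.92


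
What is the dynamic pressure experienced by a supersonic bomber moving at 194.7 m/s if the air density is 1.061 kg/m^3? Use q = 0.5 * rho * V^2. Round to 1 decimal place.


Step 1: V^2 = 194.7^2 = 37908.09
Step 2: q = 0.5 * 1.061 * 37908.09
Step 3: q = 20110.2 Pa

20110.2


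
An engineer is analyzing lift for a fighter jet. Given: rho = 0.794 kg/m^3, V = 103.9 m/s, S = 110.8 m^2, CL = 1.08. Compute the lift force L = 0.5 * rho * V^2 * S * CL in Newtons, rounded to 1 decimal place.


Step 1: Calculate dynamic pressure q = 0.5 * 0.794 * 103.9^2 = 0.5 * 0.794 * 10795.21 = 4285.6984 Pa
Step 2: Multiply by wing area and lift coefficient: L = 4285.6984 * 110.8 * 1.08
Step 3: L = 474855.3794 * 1.08 = 512843.8 N

512843.8


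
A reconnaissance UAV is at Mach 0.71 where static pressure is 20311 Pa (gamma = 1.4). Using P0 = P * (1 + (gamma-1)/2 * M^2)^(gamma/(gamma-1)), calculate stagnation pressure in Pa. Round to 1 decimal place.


Step 1: (gamma-1)/2 * M^2 = 0.2 * 0.5041 = 0.10082
Step 2: 1 + 0.10082 = 1.10082
Step 3: Exponent gamma/(gamma-1) = 3.5
Step 4: P0 = 20311 * 1.10082^3.5 = 28427.5 Pa

28427.5


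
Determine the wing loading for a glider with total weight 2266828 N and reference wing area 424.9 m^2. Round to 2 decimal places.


Step 1: Wing loading = W / S = 2266828 / 424.9
Step 2: Wing loading = 5334.97 N/m^2

5334.97


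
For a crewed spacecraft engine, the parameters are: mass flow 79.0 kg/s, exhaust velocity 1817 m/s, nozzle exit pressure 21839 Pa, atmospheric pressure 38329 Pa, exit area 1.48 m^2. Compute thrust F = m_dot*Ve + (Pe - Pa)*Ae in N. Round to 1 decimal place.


Step 1: Momentum thrust = m_dot * Ve = 79.0 * 1817 = 143543.0 N
Step 2: Pressure thrust = (Pe - Pa) * Ae = (21839 - 38329) * 1.48 = -24405.20 N
Step 3: Total thrust F = 143543.0 + -24405.20 = 119137.8 N

119137.8


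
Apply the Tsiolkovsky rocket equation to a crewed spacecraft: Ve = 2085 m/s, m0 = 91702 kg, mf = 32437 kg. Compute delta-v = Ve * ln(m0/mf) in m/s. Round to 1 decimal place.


Step 1: Mass ratio m0/mf = 91702 / 32437 = 2.82708
Step 2: ln(2.82708) = 1.039244
Step 3: delta-v = 2085 * 1.039244 = 2166.8 m/s

2166.8


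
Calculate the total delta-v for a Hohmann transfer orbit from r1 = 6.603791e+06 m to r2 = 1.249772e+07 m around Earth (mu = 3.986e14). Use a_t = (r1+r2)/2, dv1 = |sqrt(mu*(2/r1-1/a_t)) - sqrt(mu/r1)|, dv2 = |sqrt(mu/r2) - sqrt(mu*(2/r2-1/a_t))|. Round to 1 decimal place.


Step 1: Transfer semi-major axis a_t = (6.603791e+06 + 1.249772e+07) / 2 = 9.550756e+06 m
Step 2: v1 (circular at r1) = sqrt(mu/r1) = 7769.12 m/s
Step 3: v_t1 = sqrt(mu*(2/r1 - 1/a_t)) = 8887.27 m/s
Step 4: dv1 = |8887.27 - 7769.12| = 1118.15 m/s
Step 5: v2 (circular at r2) = 5647.46 m/s, v_t2 = 4696.03 m/s
Step 6: dv2 = |5647.46 - 4696.03| = 951.43 m/s
Step 7: Total delta-v = 1118.15 + 951.43 = 2069.6 m/s

2069.6


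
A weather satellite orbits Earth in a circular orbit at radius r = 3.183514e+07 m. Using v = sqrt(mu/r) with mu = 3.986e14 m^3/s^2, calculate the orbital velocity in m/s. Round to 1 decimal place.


Step 1: mu / r = 3.986e14 / 3.183514e+07 = 12520755.3666
Step 2: v = sqrt(12520755.3666) = 3538.5 m/s

3538.5


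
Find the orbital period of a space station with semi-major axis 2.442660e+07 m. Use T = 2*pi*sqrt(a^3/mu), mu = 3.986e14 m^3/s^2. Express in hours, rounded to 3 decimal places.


Step 1: a^3 / mu = 1.457435e+22 / 3.986e14 = 3.656384e+07
Step 2: sqrt(3.656384e+07) = 6046.8039 s
Step 3: T = 2*pi * 6046.8039 = 37993.19 s
Step 4: T in hours = 37993.19 / 3600 = 10.554 hours

10.554


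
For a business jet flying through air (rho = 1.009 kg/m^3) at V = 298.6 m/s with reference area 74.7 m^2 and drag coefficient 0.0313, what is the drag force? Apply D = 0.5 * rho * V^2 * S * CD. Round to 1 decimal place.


Step 1: Dynamic pressure q = 0.5 * 1.009 * 298.6^2 = 44982.2088 Pa
Step 2: Drag D = q * S * CD = 44982.2088 * 74.7 * 0.0313
Step 3: D = 105173.4 N

105173.4


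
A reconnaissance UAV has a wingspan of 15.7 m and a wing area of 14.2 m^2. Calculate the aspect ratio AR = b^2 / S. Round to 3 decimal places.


Step 1: b^2 = 15.7^2 = 246.49
Step 2: AR = 246.49 / 14.2 = 17.358

17.358


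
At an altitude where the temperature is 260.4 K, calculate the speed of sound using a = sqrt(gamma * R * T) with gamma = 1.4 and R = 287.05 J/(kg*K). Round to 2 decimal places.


Step 1: gamma * R * T = 1.4 * 287.05 * 260.4 = 104646.948
Step 2: a = sqrt(104646.948) = 323.49 m/s

323.49


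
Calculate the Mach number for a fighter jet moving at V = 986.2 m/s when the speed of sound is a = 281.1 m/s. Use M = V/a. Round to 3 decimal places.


Step 1: M = V / a = 986.2 / 281.1
Step 2: M = 3.508

3.508


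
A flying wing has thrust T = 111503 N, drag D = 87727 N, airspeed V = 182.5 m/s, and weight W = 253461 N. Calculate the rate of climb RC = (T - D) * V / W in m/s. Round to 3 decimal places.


Step 1: Excess thrust = T - D = 111503 - 87727 = 23776 N
Step 2: Excess power = 23776 * 182.5 = 4339120.0 W
Step 3: RC = 4339120.0 / 253461 = 17.119 m/s

17.119


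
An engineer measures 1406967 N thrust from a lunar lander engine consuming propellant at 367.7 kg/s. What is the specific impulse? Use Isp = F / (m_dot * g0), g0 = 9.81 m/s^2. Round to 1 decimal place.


Step 1: m_dot * g0 = 367.7 * 9.81 = 3607.14
Step 2: Isp = 1406967 / 3607.14 = 390.1 s

390.1


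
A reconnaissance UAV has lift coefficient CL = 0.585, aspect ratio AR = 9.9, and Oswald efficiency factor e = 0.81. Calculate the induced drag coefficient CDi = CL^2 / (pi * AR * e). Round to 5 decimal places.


Step 1: CL^2 = 0.585^2 = 0.342225
Step 2: pi * AR * e = 3.14159 * 9.9 * 0.81 = 25.192431
Step 3: CDi = 0.342225 / 25.192431 = 0.01358

0.01358


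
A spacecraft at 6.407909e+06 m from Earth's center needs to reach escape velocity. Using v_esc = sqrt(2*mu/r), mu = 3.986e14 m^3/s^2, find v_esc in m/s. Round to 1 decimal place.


Step 1: 2*mu/r = 2 * 3.986e14 / 6.407909e+06 = 124408757.9895
Step 2: v_esc = sqrt(124408757.9895) = 11153.9 m/s

11153.9


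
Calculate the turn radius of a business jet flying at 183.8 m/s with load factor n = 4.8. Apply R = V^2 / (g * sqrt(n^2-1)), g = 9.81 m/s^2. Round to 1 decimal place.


Step 1: V^2 = 183.8^2 = 33782.44
Step 2: n^2 - 1 = 4.8^2 - 1 = 22.04
Step 3: sqrt(22.04) = 4.694678
Step 4: R = 33782.44 / (9.81 * 4.694678) = 733.5 m

733.5


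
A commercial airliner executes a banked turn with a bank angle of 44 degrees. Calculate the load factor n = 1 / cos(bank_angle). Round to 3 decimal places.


Step 1: Convert 44 degrees to radians = 0.767945
Step 2: cos(44 deg) = 0.71934
Step 3: n = 1 / 0.71934 = 1.390

1.390


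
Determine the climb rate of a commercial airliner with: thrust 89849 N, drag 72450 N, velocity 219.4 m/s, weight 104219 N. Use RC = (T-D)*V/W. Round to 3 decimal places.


Step 1: Excess thrust = T - D = 89849 - 72450 = 17399 N
Step 2: Excess power = 17399 * 219.4 = 3817340.6 W
Step 3: RC = 3817340.6 / 104219 = 36.628 m/s

36.628


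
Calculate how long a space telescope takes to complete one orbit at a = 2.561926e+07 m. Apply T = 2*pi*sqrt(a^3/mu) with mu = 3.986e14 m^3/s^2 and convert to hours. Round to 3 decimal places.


Step 1: a^3 / mu = 1.681511e+22 / 3.986e14 = 4.218543e+07
Step 2: sqrt(4.218543e+07) = 6495.0309 s
Step 3: T = 2*pi * 6495.0309 = 40809.48 s
Step 4: T in hours = 40809.48 / 3600 = 11.336 hours

11.336


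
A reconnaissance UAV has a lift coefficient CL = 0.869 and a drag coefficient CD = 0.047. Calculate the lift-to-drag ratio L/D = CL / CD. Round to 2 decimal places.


Step 1: L/D = CL / CD = 0.869 / 0.047
Step 2: L/D = 18.49

18.49


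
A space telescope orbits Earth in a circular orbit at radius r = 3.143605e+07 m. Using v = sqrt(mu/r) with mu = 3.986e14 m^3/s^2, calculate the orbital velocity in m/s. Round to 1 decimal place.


Step 1: mu / r = 3.986e14 / 3.143605e+07 = 12679710.0781
Step 2: v = sqrt(12679710.0781) = 3560.9 m/s

3560.9


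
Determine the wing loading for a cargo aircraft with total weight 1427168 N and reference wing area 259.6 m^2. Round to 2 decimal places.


Step 1: Wing loading = W / S = 1427168 / 259.6
Step 2: Wing loading = 5497.57 N/m^2

5497.57


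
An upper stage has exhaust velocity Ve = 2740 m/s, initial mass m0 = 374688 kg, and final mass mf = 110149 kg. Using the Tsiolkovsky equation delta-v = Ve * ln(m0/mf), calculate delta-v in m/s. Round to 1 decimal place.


Step 1: Mass ratio m0/mf = 374688 / 110149 = 3.401647
Step 2: ln(3.401647) = 1.22426
Step 3: delta-v = 2740 * 1.22426 = 3354.5 m/s

3354.5


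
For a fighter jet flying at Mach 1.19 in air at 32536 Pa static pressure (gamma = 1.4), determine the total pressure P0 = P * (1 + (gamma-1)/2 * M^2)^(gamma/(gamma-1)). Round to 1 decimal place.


Step 1: (gamma-1)/2 * M^2 = 0.2 * 1.4161 = 0.28322
Step 2: 1 + 0.28322 = 1.28322
Step 3: Exponent gamma/(gamma-1) = 3.5
Step 4: P0 = 32536 * 1.28322^3.5 = 77878.6 Pa

77878.6


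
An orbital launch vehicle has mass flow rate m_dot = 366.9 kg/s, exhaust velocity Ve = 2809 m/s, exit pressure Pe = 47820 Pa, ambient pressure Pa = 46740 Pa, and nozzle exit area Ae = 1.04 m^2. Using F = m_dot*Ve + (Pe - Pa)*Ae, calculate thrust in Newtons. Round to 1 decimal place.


Step 1: Momentum thrust = m_dot * Ve = 366.9 * 2809 = 1030622.1 N
Step 2: Pressure thrust = (Pe - Pa) * Ae = (47820 - 46740) * 1.04 = 1123.20 N
Step 3: Total thrust F = 1030622.1 + 1123.20 = 1031745.3 N

1031745.3


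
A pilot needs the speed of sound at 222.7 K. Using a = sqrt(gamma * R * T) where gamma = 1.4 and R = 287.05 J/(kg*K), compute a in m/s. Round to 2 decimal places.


Step 1: gamma * R * T = 1.4 * 287.05 * 222.7 = 89496.449
Step 2: a = sqrt(89496.449) = 299.16 m/s

299.16


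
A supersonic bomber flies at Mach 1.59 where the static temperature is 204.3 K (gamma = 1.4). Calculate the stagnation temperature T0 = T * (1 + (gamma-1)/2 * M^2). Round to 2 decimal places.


Step 1: (gamma-1)/2 = 0.2
Step 2: M^2 = 2.5281
Step 3: 1 + 0.2 * 2.5281 = 1.50562
Step 4: T0 = 204.3 * 1.50562 = 307.60 K

307.60


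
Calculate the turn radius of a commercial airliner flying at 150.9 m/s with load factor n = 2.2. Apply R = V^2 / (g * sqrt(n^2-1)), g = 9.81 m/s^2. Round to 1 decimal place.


Step 1: V^2 = 150.9^2 = 22770.81
Step 2: n^2 - 1 = 2.2^2 - 1 = 3.84
Step 3: sqrt(3.84) = 1.959592
Step 4: R = 22770.81 / (9.81 * 1.959592) = 1184.5 m

1184.5


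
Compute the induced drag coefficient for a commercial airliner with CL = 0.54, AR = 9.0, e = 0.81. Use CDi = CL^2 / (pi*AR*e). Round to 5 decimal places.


Step 1: CL^2 = 0.54^2 = 0.2916
Step 2: pi * AR * e = 3.14159 * 9.0 * 0.81 = 22.90221
Step 3: CDi = 0.2916 / 22.90221 = 0.01273

0.01273


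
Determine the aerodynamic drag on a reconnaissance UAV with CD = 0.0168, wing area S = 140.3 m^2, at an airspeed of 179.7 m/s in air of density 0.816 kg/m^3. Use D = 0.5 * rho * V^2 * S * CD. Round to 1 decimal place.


Step 1: Dynamic pressure q = 0.5 * 0.816 * 179.7^2 = 13175.1727 Pa
Step 2: Drag D = q * S * CD = 13175.1727 * 140.3 * 0.0168
Step 3: D = 31054.4 N

31054.4


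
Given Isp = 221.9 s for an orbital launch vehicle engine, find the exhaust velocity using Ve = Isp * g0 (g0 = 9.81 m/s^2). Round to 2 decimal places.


Step 1: Ve = Isp * g0 = 221.9 * 9.81
Step 2: Ve = 2176.84 m/s

2176.84


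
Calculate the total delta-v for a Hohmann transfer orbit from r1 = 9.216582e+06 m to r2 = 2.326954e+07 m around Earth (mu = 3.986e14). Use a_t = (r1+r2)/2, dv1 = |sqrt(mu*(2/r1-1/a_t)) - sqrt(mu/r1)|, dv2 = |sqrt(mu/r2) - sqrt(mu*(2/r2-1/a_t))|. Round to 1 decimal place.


Step 1: Transfer semi-major axis a_t = (9.216582e+06 + 2.326954e+07) / 2 = 1.624306e+07 m
Step 2: v1 (circular at r1) = sqrt(mu/r1) = 6576.33 m/s
Step 3: v_t1 = sqrt(mu*(2/r1 - 1/a_t)) = 7871.25 m/s
Step 4: dv1 = |7871.25 - 6576.33| = 1294.92 m/s
Step 5: v2 (circular at r2) = 4138.8 m/s, v_t2 = 3117.64 m/s
Step 6: dv2 = |4138.8 - 3117.64| = 1021.16 m/s
Step 7: Total delta-v = 1294.92 + 1021.16 = 2316.1 m/s

2316.1


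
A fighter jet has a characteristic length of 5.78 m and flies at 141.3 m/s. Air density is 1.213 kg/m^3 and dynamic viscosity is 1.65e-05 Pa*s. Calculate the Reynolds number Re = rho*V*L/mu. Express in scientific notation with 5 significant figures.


Step 1: Numerator = rho * V * L = 1.213 * 141.3 * 5.78 = 990.674082
Step 2: Re = 990.674082 / 1.65e-05
Step 3: Re = 6.0041e+07

6.0041e+07


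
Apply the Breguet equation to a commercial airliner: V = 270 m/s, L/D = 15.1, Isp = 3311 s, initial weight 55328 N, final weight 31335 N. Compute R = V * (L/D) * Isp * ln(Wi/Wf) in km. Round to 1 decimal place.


Step 1: Coefficient = V * (L/D) * Isp = 270 * 15.1 * 3311 = 13498947.0 m
Step 2: Wi/Wf = 55328 / 31335 = 1.765693
Step 3: ln(1.765693) = 0.568543
Step 4: R = 13498947.0 * 0.568543 = 7674737.6 m = 7674.7 km

7674.7


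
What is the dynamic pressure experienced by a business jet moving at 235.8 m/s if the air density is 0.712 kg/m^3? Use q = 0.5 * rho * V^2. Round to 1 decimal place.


Step 1: V^2 = 235.8^2 = 55601.64
Step 2: q = 0.5 * 0.712 * 55601.64
Step 3: q = 19794.2 Pa

19794.2


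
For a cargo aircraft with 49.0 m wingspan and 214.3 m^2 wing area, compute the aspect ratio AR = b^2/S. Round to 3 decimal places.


Step 1: b^2 = 49.0^2 = 2401.0
Step 2: AR = 2401.0 / 214.3 = 11.204

11.204


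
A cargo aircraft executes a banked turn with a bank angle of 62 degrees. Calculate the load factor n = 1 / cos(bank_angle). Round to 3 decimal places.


Step 1: Convert 62 degrees to radians = 1.082104
Step 2: cos(62 deg) = 0.469472
Step 3: n = 1 / 0.469472 = 2.130

2.130


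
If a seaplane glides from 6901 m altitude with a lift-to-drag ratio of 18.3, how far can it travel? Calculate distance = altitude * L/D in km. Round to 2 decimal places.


Step 1: Glide distance = altitude * L/D = 6901 * 18.3 = 126288.3 m
Step 2: Convert to km: 126288.3 / 1000 = 126.29 km

126.29


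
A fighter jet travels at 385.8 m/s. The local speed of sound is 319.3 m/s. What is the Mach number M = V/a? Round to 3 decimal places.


Step 1: M = V / a = 385.8 / 319.3
Step 2: M = 1.208

1.208


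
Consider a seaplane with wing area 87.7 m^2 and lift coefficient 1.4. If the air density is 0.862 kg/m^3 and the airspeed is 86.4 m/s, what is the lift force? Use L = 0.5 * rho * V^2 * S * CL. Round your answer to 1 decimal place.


Step 1: Calculate dynamic pressure q = 0.5 * 0.862 * 86.4^2 = 0.5 * 0.862 * 7464.96 = 3217.3978 Pa
Step 2: Multiply by wing area and lift coefficient: L = 3217.3978 * 87.7 * 1.4
Step 3: L = 282165.7836 * 1.4 = 395032.1 N

395032.1


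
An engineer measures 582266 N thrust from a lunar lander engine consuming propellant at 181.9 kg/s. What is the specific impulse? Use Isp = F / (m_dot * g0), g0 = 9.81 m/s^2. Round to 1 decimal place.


Step 1: m_dot * g0 = 181.9 * 9.81 = 1784.44
Step 2: Isp = 582266 / 1784.44 = 326.3 s

326.3


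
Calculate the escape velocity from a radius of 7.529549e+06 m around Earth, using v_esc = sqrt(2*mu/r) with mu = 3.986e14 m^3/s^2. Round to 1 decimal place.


Step 1: 2*mu/r = 2 * 3.986e14 / 7.529549e+06 = 105876195.2409
Step 2: v_esc = sqrt(105876195.2409) = 10289.6 m/s

10289.6


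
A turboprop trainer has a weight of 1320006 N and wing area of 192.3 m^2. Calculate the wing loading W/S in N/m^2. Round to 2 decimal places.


Step 1: Wing loading = W / S = 1320006 / 192.3
Step 2: Wing loading = 6864.31 N/m^2

6864.31


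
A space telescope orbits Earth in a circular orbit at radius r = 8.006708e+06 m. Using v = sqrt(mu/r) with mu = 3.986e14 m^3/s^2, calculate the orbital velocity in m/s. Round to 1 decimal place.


Step 1: mu / r = 3.986e14 / 8.006708e+06 = 49783256.7392
Step 2: v = sqrt(49783256.7392) = 7055.7 m/s

7055.7


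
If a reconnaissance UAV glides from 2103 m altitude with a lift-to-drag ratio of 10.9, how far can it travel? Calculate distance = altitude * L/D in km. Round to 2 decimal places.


Step 1: Glide distance = altitude * L/D = 2103 * 10.9 = 22922.7 m
Step 2: Convert to km: 22922.7 / 1000 = 22.92 km

22.92


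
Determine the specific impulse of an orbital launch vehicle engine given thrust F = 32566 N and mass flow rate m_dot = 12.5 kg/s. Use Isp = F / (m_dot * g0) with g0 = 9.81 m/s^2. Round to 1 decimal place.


Step 1: m_dot * g0 = 12.5 * 9.81 = 122.62
Step 2: Isp = 32566 / 122.62 = 265.6 s

265.6


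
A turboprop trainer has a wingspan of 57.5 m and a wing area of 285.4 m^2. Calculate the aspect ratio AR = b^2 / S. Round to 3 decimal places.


Step 1: b^2 = 57.5^2 = 3306.25
Step 2: AR = 3306.25 / 285.4 = 11.585

11.585


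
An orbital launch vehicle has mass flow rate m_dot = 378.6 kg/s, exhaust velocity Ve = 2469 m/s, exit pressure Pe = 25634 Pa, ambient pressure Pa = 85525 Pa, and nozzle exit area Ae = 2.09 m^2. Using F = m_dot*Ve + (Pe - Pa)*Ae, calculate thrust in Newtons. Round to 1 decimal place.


Step 1: Momentum thrust = m_dot * Ve = 378.6 * 2469 = 934763.4 N
Step 2: Pressure thrust = (Pe - Pa) * Ae = (25634 - 85525) * 2.09 = -125172.19 N
Step 3: Total thrust F = 934763.4 + -125172.19 = 809591.2 N

809591.2


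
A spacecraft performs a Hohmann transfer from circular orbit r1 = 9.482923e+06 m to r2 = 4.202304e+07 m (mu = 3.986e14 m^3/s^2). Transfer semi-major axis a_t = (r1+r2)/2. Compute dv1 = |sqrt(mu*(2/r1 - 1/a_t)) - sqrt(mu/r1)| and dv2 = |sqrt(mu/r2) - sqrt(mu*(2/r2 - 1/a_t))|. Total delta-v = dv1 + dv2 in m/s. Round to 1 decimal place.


Step 1: Transfer semi-major axis a_t = (9.482923e+06 + 4.202304e+07) / 2 = 2.575298e+07 m
Step 2: v1 (circular at r1) = sqrt(mu/r1) = 6483.32 m/s
Step 3: v_t1 = sqrt(mu*(2/r1 - 1/a_t)) = 8281.85 m/s
Step 4: dv1 = |8281.85 - 6483.32| = 1798.53 m/s
Step 5: v2 (circular at r2) = 3079.82 m/s, v_t2 = 1868.88 m/s
Step 6: dv2 = |3079.82 - 1868.88| = 1210.93 m/s
Step 7: Total delta-v = 1798.53 + 1210.93 = 3009.5 m/s

3009.5


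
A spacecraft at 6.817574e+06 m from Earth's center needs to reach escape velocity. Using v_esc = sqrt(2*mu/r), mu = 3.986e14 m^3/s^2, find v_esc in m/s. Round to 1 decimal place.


Step 1: 2*mu/r = 2 * 3.986e14 / 6.817574e+06 = 116933090.8619
Step 2: v_esc = sqrt(116933090.8619) = 10813.6 m/s

10813.6


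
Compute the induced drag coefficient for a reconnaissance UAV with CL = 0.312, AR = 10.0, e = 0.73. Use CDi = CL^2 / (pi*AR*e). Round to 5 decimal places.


Step 1: CL^2 = 0.312^2 = 0.097344
Step 2: pi * AR * e = 3.14159 * 10.0 * 0.73 = 22.933626
Step 3: CDi = 0.097344 / 22.933626 = 0.00424

0.00424
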